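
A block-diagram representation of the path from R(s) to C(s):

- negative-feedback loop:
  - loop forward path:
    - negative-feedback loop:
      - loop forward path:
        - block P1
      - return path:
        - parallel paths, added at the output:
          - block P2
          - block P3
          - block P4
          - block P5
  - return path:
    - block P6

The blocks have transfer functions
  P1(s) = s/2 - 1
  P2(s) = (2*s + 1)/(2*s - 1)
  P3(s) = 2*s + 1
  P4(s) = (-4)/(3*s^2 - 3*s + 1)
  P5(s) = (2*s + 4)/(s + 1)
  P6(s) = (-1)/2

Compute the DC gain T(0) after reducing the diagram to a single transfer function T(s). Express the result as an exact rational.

(1) parallel reduction of P2, P3, P4, P5, giving (12*s^5 + 18*s^4 - 2*s^3 - 34*s^2 + 16*s)/(6*s^4 - 3*s^3 - 4*s^2 + 4*s - 1)
(2) collapse the loop (P1 forward, (P2+P3+P4+P5) return), giving (6*s^5 - 15*s^4 + 2*s^3 + 12*s^2 - 9*s + 2)/(12*s^6 - 6*s^5 - 26*s^4 - 36*s^3 + 76*s^2 - 24*s - 2)
(3) apply the feedback formula to [P1/(1+P1*(P2+P3+P4+P5))], P6, giving (12*s^5 - 30*s^4 + 4*s^3 + 24*s^2 - 18*s + 4)/(24*s^6 - 18*s^5 - 37*s^4 - 74*s^3 + 140*s^2 - 39*s - 6)
Step 3 gives the overall T(s). Then T(0) = 4/(-6) = -2/3.

Hence the answer: -2/3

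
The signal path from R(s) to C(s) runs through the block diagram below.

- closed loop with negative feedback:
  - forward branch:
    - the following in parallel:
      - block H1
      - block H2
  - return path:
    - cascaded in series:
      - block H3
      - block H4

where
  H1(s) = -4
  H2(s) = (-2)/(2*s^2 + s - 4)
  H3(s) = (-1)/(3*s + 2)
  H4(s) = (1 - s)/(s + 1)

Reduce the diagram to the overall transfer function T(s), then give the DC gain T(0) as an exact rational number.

Reducing step by step:

Step 1: parallel reduction of H1, H2 -> (-8*s^2 - 4*s + 14)/(2*s^2 + s - 4)
Step 2: multiply H3, H4 (series) -> (s - 1)/(3*s^2 + 5*s + 2)
Step 3: apply the feedback formula to (H1+H2), (H3*H4) -> (-24*s^4 - 52*s^3 + 6*s^2 + 62*s + 28)/(6*s^4 + 5*s^3 + s^2 - 22)
The step-3 result is T(s). Setting s = 0: T(0) = 28/(-22) = -14/11.

Answer: -14/11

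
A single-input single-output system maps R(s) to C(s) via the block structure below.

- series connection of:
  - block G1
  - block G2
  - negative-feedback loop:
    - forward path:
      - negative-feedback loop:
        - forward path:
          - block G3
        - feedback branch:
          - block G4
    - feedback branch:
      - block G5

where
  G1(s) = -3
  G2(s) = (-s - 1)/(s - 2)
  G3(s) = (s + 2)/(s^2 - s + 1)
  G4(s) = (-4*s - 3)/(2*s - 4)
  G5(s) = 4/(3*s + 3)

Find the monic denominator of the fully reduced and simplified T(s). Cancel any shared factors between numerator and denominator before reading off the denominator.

The answer is s^4 - 4*s^3 - 37*s^2/6 - 15*s/2 - 31/3.

Reasoning:
Step 1 - close the feedback loop around G3, G4 gives (2*s^2 - 8)/(2*s^3 - 10*s^2 - 5*s - 10)
Step 2 - close the feedback loop around [G3/(1+G3*G4)], G5 gives (6*s^3 + 6*s^2 - 24*s - 24)/(6*s^4 - 24*s^3 - 37*s^2 - 45*s - 62)
Step 3 - combine G1, G2, [[G3/(1+G3*G4)]/(1+[G3/(1+G3*G4)]*G5)] in series gives (18*s^3 + 72*s^2 + 90*s + 36)/(6*s^4 - 24*s^3 - 37*s^2 - 45*s - 62)
No further cancellation is possible in the step-3 result, so that is T(s). Its denominator becomes monic after dividing by the leading coefficient 6.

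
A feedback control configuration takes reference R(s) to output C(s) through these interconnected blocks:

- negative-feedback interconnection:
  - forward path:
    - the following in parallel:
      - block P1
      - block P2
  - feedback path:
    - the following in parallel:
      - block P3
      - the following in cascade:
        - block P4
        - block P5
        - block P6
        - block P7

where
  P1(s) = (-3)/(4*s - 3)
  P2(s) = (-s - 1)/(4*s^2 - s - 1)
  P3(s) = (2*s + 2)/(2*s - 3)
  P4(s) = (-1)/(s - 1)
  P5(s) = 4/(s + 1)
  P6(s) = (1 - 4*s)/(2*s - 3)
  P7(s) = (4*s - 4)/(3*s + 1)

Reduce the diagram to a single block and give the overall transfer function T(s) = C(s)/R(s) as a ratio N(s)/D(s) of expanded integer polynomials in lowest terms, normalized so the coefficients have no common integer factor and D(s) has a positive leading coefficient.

(1) parallel reduction of P1, P2 -> (-16*s^2 + 2*s + 6)/(16*s^3 - 16*s^2 - s + 3)
(2) combine P4, P5, P6, P7 in series -> (64*s - 16)/(6*s^3 - s^2 - 10*s - 3)
(3) reduce the parallel group P3, (P4*P5*P6*P7) -> (6*s^3 + 14*s^2 + 74*s - 14)/(6*s^3 - s^2 - 10*s - 3)
(4) collapse the loop ((P1+P2) forward, (P3+(P4*P5*P6*P7)) return), giving the overall T(s)

Final answer: (-96*s^5 + 28*s^4 + 194*s^3 + 22*s^2 - 66*s - 18)/(96*s^6 - 208*s^5 - 362*s^4 - 989*s^3 + 511*s^2 + 389*s - 93)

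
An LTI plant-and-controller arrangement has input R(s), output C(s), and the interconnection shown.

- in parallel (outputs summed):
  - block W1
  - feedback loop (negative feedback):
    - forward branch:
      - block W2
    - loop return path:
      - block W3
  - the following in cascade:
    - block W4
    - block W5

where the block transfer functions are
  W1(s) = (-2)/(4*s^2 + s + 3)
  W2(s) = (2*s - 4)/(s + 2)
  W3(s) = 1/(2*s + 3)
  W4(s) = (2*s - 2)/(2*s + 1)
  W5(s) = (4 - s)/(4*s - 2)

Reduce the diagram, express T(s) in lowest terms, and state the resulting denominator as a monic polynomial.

Step 1: collapse the loop (W2 forward, W3 return); result (4*s^2 - 2*s - 12)/(2*s^2 + 9*s + 2)
Step 2: combine W4, W5 in series; result (-s^2 + 5*s - 4)/(4*s^2 - 1)
Step 3: add W1, [W2/(1+W2*W3)], (W4*W5) (parallel); result (56*s^6 - 14*s^5 - 49*s^4 - 206*s^3 - 71*s^2 - 50*s + 16)/(32*s^6 + 152*s^5 + 84*s^4 + 78*s^3 + s^2 - 29*s - 6)
That last expression is T(s), already simplified. Scaling its denominator by 1/32 (the reciprocal of the leading coefficient) yields the monic denominator.

Final answer: s^6 + 19*s^5/4 + 21*s^4/8 + 39*s^3/16 + s^2/32 - 29*s/32 - 3/16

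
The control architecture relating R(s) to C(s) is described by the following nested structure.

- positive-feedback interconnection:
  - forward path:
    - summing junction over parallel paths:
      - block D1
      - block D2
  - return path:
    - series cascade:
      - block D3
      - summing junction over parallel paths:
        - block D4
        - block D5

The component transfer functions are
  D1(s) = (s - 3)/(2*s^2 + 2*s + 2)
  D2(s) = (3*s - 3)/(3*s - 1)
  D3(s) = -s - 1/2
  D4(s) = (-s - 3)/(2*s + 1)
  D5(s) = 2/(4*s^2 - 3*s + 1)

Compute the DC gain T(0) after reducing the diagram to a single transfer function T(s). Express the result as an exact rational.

Step 1 - reduce the parallel group D1, D2 = (6*s^3 + 3*s^2 - 10*s - 3)/(6*s^3 + 4*s^2 + 4*s - 2)
Step 2 - combine D4, D5 in parallel = (-4*s^3 - 9*s^2 + 12*s - 1)/(8*s^3 - 2*s^2 - s + 1)
Step 3 - multiply D3, (D4+D5) (series) = (4*s^3 + 9*s^2 - 12*s + 1)/(8*s^2 - 6*s + 2)
Step 4 - reduce the feedback loop with forward (D1+D2) and return (D3*(D4+D5)) = (-48*s^5 + 12*s^4 + 86*s^3 - 42*s^2 + 2*s + 6)/(24*s^6 + 18*s^5 - 81*s^4 - 152*s^3 + 128*s^2 + 6*s + 1)
The step-4 result is T(s). Setting s = 0: T(0) = 6/1 = 6.

Therefore the answer is 6.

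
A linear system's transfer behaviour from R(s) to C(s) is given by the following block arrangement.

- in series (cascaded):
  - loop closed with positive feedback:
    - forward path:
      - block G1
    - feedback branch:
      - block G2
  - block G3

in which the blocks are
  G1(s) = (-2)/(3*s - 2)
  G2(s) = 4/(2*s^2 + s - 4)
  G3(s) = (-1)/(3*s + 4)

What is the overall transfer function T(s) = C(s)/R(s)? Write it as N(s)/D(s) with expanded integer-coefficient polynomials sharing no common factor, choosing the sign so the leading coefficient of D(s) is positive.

The answer is (4*s^2 + 2*s - 8)/(18*s^4 + 21*s^3 - 46*s^2 - 8*s + 64).

Reasoning:
Step 1 - reduce the feedback loop with forward G1 and return G2 gives (-4*s^2 - 2*s + 8)/(6*s^3 - s^2 - 14*s + 16)
Step 2 - series reduction of [G1/(1-G1*G2)], G3; the result is T(s) itself (integer coefficients, no common factor, positive leading denominator coefficient)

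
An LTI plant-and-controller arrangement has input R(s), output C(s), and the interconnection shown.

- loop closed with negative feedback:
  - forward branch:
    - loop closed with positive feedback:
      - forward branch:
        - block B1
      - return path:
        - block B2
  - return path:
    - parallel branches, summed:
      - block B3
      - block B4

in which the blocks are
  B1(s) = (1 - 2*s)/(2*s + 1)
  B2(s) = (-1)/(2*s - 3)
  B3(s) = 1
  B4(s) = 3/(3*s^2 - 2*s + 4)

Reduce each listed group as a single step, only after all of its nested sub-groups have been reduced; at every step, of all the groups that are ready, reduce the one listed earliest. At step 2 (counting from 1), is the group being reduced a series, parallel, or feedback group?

Reducing step by step:

Step 1. close the feedback loop around B1, B2
Step 2. add B3, B4 (parallel)
Step 3. feedback reduction of [B1/(1-B1*B2)], (B3+B4)
Step 2 collapses a parallel group.

Answer: parallel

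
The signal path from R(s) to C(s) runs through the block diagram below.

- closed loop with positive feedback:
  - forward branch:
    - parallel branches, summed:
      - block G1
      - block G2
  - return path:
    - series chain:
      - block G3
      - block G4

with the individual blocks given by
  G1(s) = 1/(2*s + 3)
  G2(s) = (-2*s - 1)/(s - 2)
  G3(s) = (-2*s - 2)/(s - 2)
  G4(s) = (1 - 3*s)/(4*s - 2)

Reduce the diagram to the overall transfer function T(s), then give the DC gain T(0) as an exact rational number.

First reduce the diagram to T(s).

Step 1 - parallel reduction of G1, G2: (-4*s^2 - 7*s - 5)/(2*s^2 - s - 6)
Step 2 - combine G3, G4 in series: (3*s^2 + 2*s - 1)/(2*s^2 - 5*s + 2)
Step 3 - reduce the feedback loop with forward (G1+G2) and return (G3*G4): (-8*s^4 + 6*s^3 + 17*s^2 + 11*s - 10)/(16*s^4 + 17*s^3 + 22*s^2 + 31*s - 17)
DC gain: substitute s = 0 into T(s) from step 3: T(0) = -10/(-17) = 10/17.

Answer: 10/17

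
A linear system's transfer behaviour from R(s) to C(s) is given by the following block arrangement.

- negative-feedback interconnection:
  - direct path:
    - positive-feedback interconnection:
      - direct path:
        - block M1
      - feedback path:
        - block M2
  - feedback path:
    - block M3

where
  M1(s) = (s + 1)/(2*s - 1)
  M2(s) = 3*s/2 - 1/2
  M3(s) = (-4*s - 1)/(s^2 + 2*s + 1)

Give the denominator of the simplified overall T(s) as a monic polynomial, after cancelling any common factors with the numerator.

Answer: s^3 + s^2/3 + 7*s/3 + 1

Working:
(1) reduce the feedback loop with forward M1 and return M2: (-2*s - 2)/(3*s^2 - 2*s + 1)
(2) collapse the loop ([M1/(1-M1*M2)] forward, M3 return): (-2*s^2 - 4*s - 2)/(3*s^3 + s^2 + 7*s + 3)
The result of step 2 is T(s) in lowest terms. Its denominator has leading coefficient 3; dividing the denominator through by 3 makes it monic.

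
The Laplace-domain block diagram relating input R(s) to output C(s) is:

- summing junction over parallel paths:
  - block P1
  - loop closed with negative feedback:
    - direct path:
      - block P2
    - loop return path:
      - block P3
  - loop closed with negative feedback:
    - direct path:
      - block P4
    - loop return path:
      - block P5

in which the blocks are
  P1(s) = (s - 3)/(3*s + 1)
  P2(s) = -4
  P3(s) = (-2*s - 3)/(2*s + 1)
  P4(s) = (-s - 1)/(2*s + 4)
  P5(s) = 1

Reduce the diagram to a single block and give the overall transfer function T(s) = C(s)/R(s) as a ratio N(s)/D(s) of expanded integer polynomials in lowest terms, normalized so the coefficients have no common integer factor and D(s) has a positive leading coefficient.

Step 1 - reduce the feedback loop with forward P2 and return P3: (-8*s - 4)/(10*s + 13)
Step 2 - close the feedback loop around P4, P5: (-s - 1)/(s + 3)
Step 3 - parallel reduction of P1, [P2/(1+P2*P3)], [P4/(1+P4*P5)], which is the overall transfer function T(s) = C(s)/R(s) in lowest terms

Therefore the answer is (-44*s^3 - 158*s^2 - 216*s - 142)/(30*s^3 + 139*s^2 + 160*s + 39).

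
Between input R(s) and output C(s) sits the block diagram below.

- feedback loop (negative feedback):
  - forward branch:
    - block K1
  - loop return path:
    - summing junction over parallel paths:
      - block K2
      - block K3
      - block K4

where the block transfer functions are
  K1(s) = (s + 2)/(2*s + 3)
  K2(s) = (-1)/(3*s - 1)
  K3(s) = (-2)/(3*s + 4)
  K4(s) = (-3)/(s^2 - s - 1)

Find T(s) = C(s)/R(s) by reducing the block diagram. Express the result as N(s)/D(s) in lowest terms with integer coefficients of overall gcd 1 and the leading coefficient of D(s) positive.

First reduce the diagram to T(s).

(1) parallel reduction of K2, K3, K4 = (-9*s^3 - 20*s^2 - 16*s + 14)/(9*s^4 - 22*s^2 - 5*s + 4)
(2) feedback reduction of K1, (K2+K3+K4), which is the overall transfer function T(s) = C(s)/R(s) in lowest terms

Answer: (9*s^5 + 18*s^4 - 22*s^3 - 49*s^2 - 6*s + 8)/(18*s^5 + 18*s^4 - 82*s^3 - 132*s^2 - 25*s + 40)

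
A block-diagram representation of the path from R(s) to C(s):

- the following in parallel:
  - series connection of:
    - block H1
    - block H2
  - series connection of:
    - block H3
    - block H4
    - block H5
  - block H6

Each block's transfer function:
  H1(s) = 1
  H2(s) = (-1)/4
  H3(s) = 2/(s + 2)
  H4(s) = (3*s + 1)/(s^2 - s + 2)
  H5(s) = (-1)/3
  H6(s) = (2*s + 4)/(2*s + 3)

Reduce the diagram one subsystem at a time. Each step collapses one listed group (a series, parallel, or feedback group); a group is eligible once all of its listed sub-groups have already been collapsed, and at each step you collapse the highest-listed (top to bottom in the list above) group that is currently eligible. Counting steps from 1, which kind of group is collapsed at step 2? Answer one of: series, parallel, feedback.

Step 1: reduce the series chain H1, H2
Step 2: combine H3, H4, H5 in series
Step 3: add (H1*H2), (H3*H4*H5), H6 (parallel)
Step 2: series.

Therefore the answer is series.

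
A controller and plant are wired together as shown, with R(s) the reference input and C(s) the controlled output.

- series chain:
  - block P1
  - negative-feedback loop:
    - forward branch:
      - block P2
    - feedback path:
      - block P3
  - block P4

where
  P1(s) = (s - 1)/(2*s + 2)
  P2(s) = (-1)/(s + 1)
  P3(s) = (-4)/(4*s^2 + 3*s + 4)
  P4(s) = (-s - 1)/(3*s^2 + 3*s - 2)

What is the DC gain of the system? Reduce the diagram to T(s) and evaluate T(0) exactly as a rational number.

[1] reduce the feedback loop with forward P2 and return P3: (-4*s^2 - 3*s - 4)/(4*s^3 + 7*s^2 + 7*s + 8)
[2] cascade P1, [P2/(1+P2*P3)], P4: (4*s^3 - s^2 + s - 4)/(24*s^5 + 66*s^4 + 68*s^3 + 62*s^2 + 20*s - 32)
That last expression is T(s); at s = 0 only the constant terms survive, so T(0) = -4/(-32) = 1/8.

Therefore the answer is 1/8.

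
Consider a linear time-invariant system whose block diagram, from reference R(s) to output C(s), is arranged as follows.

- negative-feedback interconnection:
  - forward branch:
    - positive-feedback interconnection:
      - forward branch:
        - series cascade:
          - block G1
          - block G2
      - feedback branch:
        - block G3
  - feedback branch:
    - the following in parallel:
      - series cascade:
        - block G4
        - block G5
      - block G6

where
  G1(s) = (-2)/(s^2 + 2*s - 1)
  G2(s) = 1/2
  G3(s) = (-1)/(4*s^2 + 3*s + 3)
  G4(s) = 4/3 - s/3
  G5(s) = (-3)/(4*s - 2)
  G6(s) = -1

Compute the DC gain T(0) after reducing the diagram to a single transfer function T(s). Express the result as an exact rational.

Answer: 3/7

Working:
Step 1 - multiply G1, G2 (series): (-1)/(s^2 + 2*s - 1)
Step 2 - close the feedback loop around (G1*G2), G3: (-4*s^2 - 3*s - 3)/(4*s^4 + 11*s^3 + 5*s^2 + 3*s - 4)
Step 3 - combine G4, G5 in series: (s - 4)/(4*s - 2)
Step 4 - reduce the parallel group (G4*G5), G6: (-3*s - 2)/(4*s - 2)
Step 5 - collapse the loop ([(G1*G2)/(1-(G1*G2)*G3)] forward, ((G4*G5)+G6) return): (-16*s^3 - 4*s^2 - 6*s + 6)/(16*s^5 + 36*s^4 + 10*s^3 + 19*s^2 - 7*s + 14)
DC gain: substitute s = 0 into T(s) from step 5: T(0) = 6/14 = 3/7.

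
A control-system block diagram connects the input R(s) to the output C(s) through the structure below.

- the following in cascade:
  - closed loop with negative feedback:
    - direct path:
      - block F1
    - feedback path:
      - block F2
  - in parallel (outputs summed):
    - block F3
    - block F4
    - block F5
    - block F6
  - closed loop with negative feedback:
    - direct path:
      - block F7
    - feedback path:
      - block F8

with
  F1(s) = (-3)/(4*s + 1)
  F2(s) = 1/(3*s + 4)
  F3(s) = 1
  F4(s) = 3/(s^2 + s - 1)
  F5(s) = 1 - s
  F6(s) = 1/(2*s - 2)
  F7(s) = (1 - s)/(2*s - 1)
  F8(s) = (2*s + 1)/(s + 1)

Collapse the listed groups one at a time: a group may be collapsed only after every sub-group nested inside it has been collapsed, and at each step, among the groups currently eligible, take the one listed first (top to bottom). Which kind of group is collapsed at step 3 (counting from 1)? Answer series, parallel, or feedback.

Step 1 - reduce the feedback loop with forward F1 and return F2
Step 2 - parallel reduction of F3, F4, F5, F6
Step 3 - reduce the feedback loop with forward F7 and return F8
Step 4 - series reduction of [F1/(1+F1*F2)], (F3+F4+F5+F6), [F7/(1+F7*F8)]
Step 3: feedback.

Answer: feedback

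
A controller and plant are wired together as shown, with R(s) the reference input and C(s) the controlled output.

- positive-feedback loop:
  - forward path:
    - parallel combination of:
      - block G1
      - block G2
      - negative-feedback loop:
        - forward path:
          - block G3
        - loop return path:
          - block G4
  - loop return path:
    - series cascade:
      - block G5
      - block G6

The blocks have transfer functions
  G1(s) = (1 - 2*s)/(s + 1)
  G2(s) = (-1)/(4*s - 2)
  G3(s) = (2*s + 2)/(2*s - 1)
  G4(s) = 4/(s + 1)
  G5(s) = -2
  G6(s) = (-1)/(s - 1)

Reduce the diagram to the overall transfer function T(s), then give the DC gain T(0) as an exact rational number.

Reducing step by step:

Step 1. reduce the feedback loop with forward G3 and return G4 -> (2*s + 2)/(2*s + 7)
Step 2. parallel reduction of G1, G2, [G3/(1+G3*G4)] -> (-8*s^3 - 30*s^2 + 43*s - 25)/(8*s^3 + 32*s^2 + 10*s - 14)
Step 3. series reduction of G5, G6 -> 2/(s - 1)
Step 4. feedback reduction of (G1+G2+[G3/(1+G3*G4)]), (G5*G6) -> (-8*s^4 - 22*s^3 + 73*s^2 - 68*s + 25)/(8*s^4 + 40*s^3 + 38*s^2 - 110*s + 64)
That last expression is T(s); at s = 0 only the constant terms survive, so T(0) = 25/64.

Answer: 25/64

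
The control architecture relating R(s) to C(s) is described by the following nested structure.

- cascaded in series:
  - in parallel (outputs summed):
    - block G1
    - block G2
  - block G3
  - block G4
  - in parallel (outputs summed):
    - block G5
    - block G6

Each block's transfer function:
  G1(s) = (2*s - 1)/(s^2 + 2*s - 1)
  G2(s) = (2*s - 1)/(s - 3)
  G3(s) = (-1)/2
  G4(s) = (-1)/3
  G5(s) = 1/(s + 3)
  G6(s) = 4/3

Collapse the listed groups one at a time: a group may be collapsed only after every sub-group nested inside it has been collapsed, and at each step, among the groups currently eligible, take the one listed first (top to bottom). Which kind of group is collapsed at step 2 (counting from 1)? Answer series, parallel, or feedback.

1. add G1, G2 (parallel)
2. reduce the parallel group G5, G6
3. series reduction of (G1+G2), G3, G4, (G5+G6)
So the answer for step 2 is parallel.

Answer: parallel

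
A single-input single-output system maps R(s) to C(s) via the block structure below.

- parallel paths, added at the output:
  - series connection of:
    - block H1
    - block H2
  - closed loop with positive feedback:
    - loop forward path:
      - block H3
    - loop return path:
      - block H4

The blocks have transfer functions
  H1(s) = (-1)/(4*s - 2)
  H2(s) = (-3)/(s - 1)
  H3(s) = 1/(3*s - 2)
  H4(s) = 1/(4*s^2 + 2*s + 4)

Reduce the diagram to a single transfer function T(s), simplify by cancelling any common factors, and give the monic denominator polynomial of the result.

(1) series reduction of H1, H2; result 3/(4*s^2 - 6*s + 2)
(2) apply the feedback formula to H3, H4; result (4*s^2 + 2*s + 4)/(12*s^3 - 2*s^2 + 8*s - 9)
(3) sum the parallel branches (H1*H2), [H3/(1-H3*H4)]; result (16*s^4 + 20*s^3 + 6*s^2 + 4*s - 19)/(48*s^5 - 80*s^4 + 68*s^3 - 88*s^2 + 70*s - 18)
No further cancellation is possible in the step-3 result, so that is T(s). Its denominator becomes monic after dividing by the leading coefficient 48.

Answer: s^5 - 5*s^4/3 + 17*s^3/12 - 11*s^2/6 + 35*s/24 - 3/8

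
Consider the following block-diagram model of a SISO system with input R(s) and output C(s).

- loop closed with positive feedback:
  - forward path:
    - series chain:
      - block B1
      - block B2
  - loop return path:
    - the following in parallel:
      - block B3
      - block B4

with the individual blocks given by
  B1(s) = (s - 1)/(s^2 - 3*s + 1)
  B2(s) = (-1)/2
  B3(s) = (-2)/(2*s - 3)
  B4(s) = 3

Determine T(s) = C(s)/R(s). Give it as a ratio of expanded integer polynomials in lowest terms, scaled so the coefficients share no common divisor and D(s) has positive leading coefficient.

Answer: (-2*s^2 + 5*s - 3)/(4*s^3 - 12*s^2 + 5*s + 5)

Working:
Step 1. multiply B1, B2 (series); result (1 - s)/(2*s^2 - 6*s + 2)
Step 2. parallel reduction of B3, B4; result (6*s - 11)/(2*s - 3)
Step 3. feedback reduction of (B1*B2), (B3+B4); the result is T(s) itself (integer coefficients, no common factor, positive leading denominator coefficient)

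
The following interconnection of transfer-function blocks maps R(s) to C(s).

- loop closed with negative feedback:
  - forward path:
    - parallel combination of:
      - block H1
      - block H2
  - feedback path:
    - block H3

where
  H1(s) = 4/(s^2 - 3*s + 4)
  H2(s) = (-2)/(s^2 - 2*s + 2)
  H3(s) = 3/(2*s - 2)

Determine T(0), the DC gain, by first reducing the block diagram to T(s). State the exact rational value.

Answer: 0

Working:
(1) reduce the parallel group H1, H2 = (2*s^2 - 2*s)/(s^4 - 5*s^3 + 12*s^2 - 14*s + 8)
(2) apply the feedback formula to (H1+H2), H3 = (2*s^2 - 2*s)/(s^4 - 5*s^3 + 12*s^2 - 11*s + 8)
Step 2 gives the overall T(s). Then T(0) = 0/8 = 0.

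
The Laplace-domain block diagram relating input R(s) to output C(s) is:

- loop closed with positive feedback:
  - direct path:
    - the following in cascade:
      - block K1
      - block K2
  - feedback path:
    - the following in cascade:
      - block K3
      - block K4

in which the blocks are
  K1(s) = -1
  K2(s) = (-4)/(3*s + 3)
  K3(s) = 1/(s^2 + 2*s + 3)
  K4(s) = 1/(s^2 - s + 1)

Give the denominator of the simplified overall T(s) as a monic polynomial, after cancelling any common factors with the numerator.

The answer is s^5 + 2*s^4 + 3*s^3 + s^2 + 2*s + 5/3.

Reasoning:
[1] cascade K1, K2 gives 4/(3*s + 3)
[2] series reduction of K3, K4 gives 1/(s^4 + s^3 + 2*s^2 - s + 3)
[3] collapse the loop ((K1*K2) forward, (K3*K4) return) gives (4*s^4 + 4*s^3 + 8*s^2 - 4*s + 12)/(3*s^5 + 6*s^4 + 9*s^3 + 3*s^2 + 6*s + 5)
That last expression is T(s), already simplified. Scaling its denominator by 1/3 (the reciprocal of the leading coefficient) yields the monic denominator.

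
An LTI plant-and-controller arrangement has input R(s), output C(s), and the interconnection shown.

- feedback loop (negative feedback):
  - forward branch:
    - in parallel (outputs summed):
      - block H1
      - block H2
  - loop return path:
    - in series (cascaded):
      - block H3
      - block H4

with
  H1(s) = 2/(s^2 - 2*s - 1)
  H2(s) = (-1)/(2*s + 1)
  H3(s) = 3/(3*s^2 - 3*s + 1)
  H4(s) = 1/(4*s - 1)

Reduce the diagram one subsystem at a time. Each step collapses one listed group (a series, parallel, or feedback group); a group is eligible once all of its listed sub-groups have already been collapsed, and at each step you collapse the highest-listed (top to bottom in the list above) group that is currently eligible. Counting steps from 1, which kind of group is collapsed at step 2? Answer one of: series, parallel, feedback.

The answer is series.

Reasoning:
[1] add H1, H2 (parallel)
[2] combine H3, H4 in series
[3] feedback reduction of (H1+H2), (H3*H4)
Step 2 collapses a series group.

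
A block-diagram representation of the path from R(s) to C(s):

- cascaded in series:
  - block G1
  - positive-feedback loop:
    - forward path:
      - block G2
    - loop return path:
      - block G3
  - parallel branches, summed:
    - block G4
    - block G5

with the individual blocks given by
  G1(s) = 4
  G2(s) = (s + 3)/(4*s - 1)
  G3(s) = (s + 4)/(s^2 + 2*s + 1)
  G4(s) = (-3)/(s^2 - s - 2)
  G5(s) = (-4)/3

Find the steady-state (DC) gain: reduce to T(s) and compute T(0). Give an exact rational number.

(1) apply the feedback formula to G2, G3 -> (s^3 + 5*s^2 + 7*s + 3)/(4*s^3 + 6*s^2 - 5*s - 13)
(2) reduce the parallel group G4, G5 -> (-4*s^2 + 4*s - 1)/(3*s^2 - 3*s - 6)
(3) cascade G1, [G2/(1-G2*G3)], (G4+G5) -> (-16*s^4 - 48*s^3 + 12*s^2 + 32*s - 12)/(12*s^4 - 6*s^3 - 51*s^2 - 9*s + 78)
Evaluating the step-3 result (the overall T(s)) at s = 0 gives T(0) = -12/78 = -2/13.

Therefore the answer is -2/13.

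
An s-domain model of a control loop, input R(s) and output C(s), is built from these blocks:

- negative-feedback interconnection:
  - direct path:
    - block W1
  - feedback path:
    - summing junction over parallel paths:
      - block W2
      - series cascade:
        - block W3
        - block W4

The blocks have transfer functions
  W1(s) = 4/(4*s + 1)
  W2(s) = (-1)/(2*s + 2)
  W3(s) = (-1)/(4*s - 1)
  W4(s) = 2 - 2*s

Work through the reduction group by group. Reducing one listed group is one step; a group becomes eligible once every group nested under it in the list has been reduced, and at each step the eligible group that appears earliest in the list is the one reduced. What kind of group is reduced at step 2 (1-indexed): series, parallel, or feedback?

Step 1 - cascade W3, W4
Step 2 - parallel reduction of W2, (W3*W4)
Step 3 - close the feedback loop around W1, (W2+(W3*W4))
Step 2: parallel.

Therefore the answer is parallel.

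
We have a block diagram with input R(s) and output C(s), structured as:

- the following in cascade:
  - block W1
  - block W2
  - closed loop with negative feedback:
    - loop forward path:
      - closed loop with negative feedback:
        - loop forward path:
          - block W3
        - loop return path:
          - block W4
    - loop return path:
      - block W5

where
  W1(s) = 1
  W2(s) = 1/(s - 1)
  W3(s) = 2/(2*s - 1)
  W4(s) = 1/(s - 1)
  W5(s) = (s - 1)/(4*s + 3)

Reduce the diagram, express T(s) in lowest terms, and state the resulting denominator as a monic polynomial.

The answer is s^3 - s^2/2 - s/8 + 11/8.

Reasoning:
1. feedback reduction of W3, W4 gives (2*s - 2)/(2*s^2 - 3*s + 3)
2. close the feedback loop around [W3/(1+W3*W4)], W5 gives (8*s^2 - 2*s - 6)/(8*s^3 - 4*s^2 - s + 11)
3. combine W1, W2, [[W3/(1+W3*W4)]/(1+[W3/(1+W3*W4)]*W5)] in series gives (8*s + 6)/(8*s^3 - 4*s^2 - s + 11)
That last expression is T(s), already simplified. Scaling its denominator by 1/8 (the reciprocal of the leading coefficient) yields the monic denominator.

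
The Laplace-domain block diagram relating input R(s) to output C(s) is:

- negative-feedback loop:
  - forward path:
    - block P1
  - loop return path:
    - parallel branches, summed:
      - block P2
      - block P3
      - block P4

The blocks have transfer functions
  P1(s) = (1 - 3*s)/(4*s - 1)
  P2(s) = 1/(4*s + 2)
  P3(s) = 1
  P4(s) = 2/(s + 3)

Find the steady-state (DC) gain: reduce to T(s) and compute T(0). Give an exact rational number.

Reducing step by step:

Step 1. combine P2, P3, P4 in parallel = (4*s^2 + 23*s + 13)/(4*s^2 + 14*s + 6)
Step 2. reduce the feedback loop with forward P1 and return (P2+P3+P4) = (-12*s^3 - 38*s^2 - 4*s + 6)/(4*s^3 - 13*s^2 - 6*s + 7)
The step-2 result is T(s). Setting s = 0: T(0) = 6/7.

Answer: 6/7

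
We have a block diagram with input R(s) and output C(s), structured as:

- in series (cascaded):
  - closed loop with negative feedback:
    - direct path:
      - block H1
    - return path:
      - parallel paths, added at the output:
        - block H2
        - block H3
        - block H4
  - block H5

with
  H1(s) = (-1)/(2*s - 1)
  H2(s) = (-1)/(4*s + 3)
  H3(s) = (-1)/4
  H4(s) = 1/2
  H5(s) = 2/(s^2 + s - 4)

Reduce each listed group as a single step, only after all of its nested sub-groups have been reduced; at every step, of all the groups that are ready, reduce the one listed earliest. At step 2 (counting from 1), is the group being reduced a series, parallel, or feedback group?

(1) reduce the parallel group H2, H3, H4
(2) apply the feedback formula to H1, (H2+H3+H4)
(3) combine [H1/(1+H1*(H2+H3+H4))], H5 in series
So the answer for step 2 is feedback.

Answer: feedback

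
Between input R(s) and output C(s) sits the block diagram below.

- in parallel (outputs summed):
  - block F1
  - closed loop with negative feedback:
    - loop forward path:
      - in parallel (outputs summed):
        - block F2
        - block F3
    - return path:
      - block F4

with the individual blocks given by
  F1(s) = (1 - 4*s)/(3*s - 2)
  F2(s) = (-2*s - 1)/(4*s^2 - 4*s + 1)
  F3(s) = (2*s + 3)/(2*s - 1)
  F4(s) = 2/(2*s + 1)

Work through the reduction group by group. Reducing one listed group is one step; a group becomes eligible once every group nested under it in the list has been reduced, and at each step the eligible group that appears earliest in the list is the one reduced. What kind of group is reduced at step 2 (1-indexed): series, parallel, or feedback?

Step 1: parallel reduction of F2, F3
Step 2: collapse the loop ((F2+F3) forward, F4 return)
Step 3: parallel reduction of F1, [(F2+F3)/(1+(F2+F3)*F4)]
Step 2: feedback.

Answer: feedback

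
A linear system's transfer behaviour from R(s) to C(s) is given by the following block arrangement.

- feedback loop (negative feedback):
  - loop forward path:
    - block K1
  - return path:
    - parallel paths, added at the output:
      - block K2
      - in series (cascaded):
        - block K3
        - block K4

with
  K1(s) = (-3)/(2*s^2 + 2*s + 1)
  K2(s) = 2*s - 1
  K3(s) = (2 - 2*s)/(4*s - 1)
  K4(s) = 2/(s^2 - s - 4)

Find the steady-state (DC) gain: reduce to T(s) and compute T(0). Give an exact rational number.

First reduce the diagram to T(s).

Step 1 - reduce the series chain K3, K4: (4 - 4*s)/(4*s^3 - 5*s^2 - 15*s + 4)
Step 2 - sum the parallel branches K2, (K3*K4): (8*s^4 - 14*s^3 - 25*s^2 + 19*s)/(4*s^3 - 5*s^2 - 15*s + 4)
Step 3 - close the feedback loop around K1, (K2+(K3*K4)): (-12*s^3 + 15*s^2 + 45*s - 12)/(8*s^5 - 26*s^4 + 6*s^3 + 48*s^2 - 64*s + 4)
Evaluating the step-3 result (the overall T(s)) at s = 0 gives T(0) = -12/4 = -3.

Answer: -3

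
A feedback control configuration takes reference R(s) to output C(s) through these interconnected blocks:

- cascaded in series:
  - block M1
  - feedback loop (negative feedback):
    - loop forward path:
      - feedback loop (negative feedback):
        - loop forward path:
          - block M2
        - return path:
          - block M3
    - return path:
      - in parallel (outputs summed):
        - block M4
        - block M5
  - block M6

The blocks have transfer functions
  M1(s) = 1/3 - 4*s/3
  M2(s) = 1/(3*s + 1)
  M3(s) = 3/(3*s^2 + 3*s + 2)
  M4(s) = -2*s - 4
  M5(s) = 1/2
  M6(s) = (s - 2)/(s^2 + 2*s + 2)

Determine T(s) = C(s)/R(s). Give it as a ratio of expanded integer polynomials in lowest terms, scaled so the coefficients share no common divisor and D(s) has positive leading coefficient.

The answer is (-24*s^4 + 30*s^3 + 26*s^2 + 24*s - 8)/(18*s^5 + 9*s^4 - 51*s^3 - 132*s^2 - 90*s - 24).

Reasoning:
(1) apply the feedback formula to M2, M3: (3*s^2 + 3*s + 2)/(9*s^3 + 12*s^2 + 9*s + 5)
(2) add M4, M5 (parallel): -2*s - 7/2
(3) reduce the feedback loop with forward [M2/(1+M2*M3)] and return (M4+M5): (6*s^2 + 6*s + 4)/(6*s^3 - 9*s^2 - 11*s - 4)
(4) combine M1, [[M2/(1+M2*M3)]/(1+[M2/(1+M2*M3)]*(M4+M5))], M6 in series; the result is T(s) itself (integer coefficients, no common factor, positive leading denominator coefficient)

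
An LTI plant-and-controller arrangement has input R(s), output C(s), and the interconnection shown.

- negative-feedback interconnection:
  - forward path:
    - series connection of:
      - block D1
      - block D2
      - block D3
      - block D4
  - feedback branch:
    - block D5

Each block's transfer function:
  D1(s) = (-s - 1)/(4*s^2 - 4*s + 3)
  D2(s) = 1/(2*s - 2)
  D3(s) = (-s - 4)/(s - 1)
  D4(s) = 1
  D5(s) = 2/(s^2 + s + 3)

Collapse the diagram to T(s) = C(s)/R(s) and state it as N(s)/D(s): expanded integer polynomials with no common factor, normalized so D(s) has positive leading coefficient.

First reduce the diagram to T(s).

Step 1. multiply D1, D2, D3, D4 (series) gives (s^2 + 5*s + 4)/(8*s^4 - 24*s^3 + 30*s^2 - 20*s + 6)
Step 2. feedback reduction of (D1*D2*D3*D4), D5, giving the overall T(s)

Answer: (s^4 + 6*s^3 + 12*s^2 + 19*s + 12)/(8*s^6 - 16*s^5 + 30*s^4 - 62*s^3 + 78*s^2 - 44*s + 26)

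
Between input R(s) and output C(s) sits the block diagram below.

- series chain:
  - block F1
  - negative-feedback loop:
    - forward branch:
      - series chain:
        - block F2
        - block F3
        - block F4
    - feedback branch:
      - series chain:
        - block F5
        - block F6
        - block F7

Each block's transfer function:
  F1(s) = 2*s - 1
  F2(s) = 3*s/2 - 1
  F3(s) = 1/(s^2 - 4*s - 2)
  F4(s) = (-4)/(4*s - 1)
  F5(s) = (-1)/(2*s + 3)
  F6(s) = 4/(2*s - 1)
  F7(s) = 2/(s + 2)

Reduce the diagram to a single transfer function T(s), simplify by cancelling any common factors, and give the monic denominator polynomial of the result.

Reducing step by step:

(1) series reduction of F2, F3, F4 gives (4 - 6*s)/(4*s^3 - 17*s^2 - 4*s + 2)
(2) reduce the series chain F5, F6, F7 gives (-8)/(4*s^3 + 12*s^2 + 5*s - 6)
(3) collapse the loop ((F2*F3*F4) forward, (F5*F6*F7) return) gives (-24*s^4 - 56*s^3 + 18*s^2 + 56*s - 24)/(16*s^6 - 20*s^5 - 200*s^4 - 149*s^3 + 106*s^2 + 82*s - 44)
(4) reduce the series chain F1, [(F2*F3*F4)/(1+(F2*F3*F4)*(F5*F6*F7))] gives (-48*s^5 - 88*s^4 + 92*s^3 + 94*s^2 - 104*s + 24)/(16*s^6 - 20*s^5 - 200*s^4 - 149*s^3 + 106*s^2 + 82*s - 44)
That last expression is T(s), already simplified. Scaling its denominator by 1/16 (the reciprocal of the leading coefficient) yields the monic denominator.

Answer: s^6 - 5*s^5/4 - 25*s^4/2 - 149*s^3/16 + 53*s^2/8 + 41*s/8 - 11/4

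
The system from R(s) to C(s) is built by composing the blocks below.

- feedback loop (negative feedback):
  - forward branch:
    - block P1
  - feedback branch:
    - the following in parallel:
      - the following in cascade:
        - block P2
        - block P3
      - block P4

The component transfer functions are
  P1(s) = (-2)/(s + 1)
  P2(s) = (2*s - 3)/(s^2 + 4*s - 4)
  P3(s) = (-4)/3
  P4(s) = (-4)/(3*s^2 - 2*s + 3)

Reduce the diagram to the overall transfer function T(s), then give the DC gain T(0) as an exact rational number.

First reduce the diagram to T(s).

[1] reduce the series chain P2, P3: (12 - 8*s)/(3*s^2 + 12*s - 12)
[2] add (P2*P3), P4 (parallel): (-24*s^3 + 40*s^2 - 96*s + 84)/(9*s^4 + 30*s^3 - 51*s^2 + 60*s - 36)
[3] reduce the feedback loop with forward P1 and return ((P2*P3)+P4): (-18*s^4 - 60*s^3 + 102*s^2 - 120*s + 72)/(9*s^5 + 39*s^4 + 27*s^3 - 71*s^2 + 216*s - 204)
DC gain: substitute s = 0 into T(s) from step 3: T(0) = 72/(-204) = -6/17.

Answer: -6/17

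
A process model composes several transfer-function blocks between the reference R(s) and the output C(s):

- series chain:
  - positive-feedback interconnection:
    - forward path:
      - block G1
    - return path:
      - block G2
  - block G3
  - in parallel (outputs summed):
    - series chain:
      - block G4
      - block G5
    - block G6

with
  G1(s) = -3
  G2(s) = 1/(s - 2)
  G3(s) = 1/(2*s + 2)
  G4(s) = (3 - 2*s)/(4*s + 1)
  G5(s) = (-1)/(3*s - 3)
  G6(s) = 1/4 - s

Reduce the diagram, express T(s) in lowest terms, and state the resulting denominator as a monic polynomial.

(1) feedback reduction of G1, G2 = (6 - 3*s)/(s + 1)
(2) cascade G4, G5 = (2*s - 3)/(12*s^2 - 9*s - 3)
(3) combine (G4*G5), G6 in parallel = (-48*s^3 + 48*s^2 + 11*s - 15)/(48*s^2 - 36*s - 12)
(4) combine [G1/(1-G1*G2)], G3, ((G4*G5)+G6) in series = (48*s^4 - 144*s^3 + 85*s^2 + 37*s - 30)/(32*s^4 + 40*s^3 - 24*s^2 - 40*s - 8)
No further cancellation is possible in the step-4 result, so that is T(s). Its denominator becomes monic after dividing by the leading coefficient 32.

Answer: s^4 + 5*s^3/4 - 3*s^2/4 - 5*s/4 - 1/4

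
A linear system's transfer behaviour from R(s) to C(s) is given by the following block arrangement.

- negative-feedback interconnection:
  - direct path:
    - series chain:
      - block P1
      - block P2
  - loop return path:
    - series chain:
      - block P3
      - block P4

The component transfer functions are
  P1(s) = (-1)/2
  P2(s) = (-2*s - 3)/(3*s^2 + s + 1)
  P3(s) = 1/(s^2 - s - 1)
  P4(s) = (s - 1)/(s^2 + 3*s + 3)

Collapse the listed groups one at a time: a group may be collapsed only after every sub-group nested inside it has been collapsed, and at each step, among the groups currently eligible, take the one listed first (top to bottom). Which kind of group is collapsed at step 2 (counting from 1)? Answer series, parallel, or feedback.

The answer is series.

Reasoning:
Step 1 - combine P1, P2 in series
Step 2 - combine P3, P4 in series
Step 3 - reduce the feedback loop with forward (P1*P2) and return (P3*P4)
Step 2: series.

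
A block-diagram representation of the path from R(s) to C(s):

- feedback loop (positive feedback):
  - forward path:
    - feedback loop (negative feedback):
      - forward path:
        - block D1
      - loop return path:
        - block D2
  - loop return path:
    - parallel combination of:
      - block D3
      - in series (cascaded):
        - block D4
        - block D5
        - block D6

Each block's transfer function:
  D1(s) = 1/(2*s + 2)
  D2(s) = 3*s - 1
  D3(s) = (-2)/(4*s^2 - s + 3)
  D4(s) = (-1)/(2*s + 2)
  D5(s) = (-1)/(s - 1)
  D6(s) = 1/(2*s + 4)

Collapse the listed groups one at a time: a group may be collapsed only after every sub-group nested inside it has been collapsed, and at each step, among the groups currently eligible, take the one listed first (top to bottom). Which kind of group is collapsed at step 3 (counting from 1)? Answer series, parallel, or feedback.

1. feedback reduction of D1, D2
2. series reduction of D4, D5, D6
3. add D3, (D4*D5*D6) (parallel)
4. apply the feedback formula to [D1/(1+D1*D2)], (D3+(D4*D5*D6))
Step 3: parallel.

Therefore the answer is parallel.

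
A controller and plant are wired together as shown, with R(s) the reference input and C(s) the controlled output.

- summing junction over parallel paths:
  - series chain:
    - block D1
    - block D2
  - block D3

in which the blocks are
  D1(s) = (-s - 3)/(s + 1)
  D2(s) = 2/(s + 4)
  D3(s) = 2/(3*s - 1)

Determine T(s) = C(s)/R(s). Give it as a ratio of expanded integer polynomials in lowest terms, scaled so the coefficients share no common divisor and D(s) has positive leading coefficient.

Step 1: multiply D1, D2 (series) gives (-2*s - 6)/(s^2 + 5*s + 4)
Step 2: parallel reduction of (D1*D2), D3; the result is T(s) itself (integer coefficients, no common factor, positive leading denominator coefficient)

Hence the answer: (-4*s^2 - 6*s + 14)/(3*s^3 + 14*s^2 + 7*s - 4)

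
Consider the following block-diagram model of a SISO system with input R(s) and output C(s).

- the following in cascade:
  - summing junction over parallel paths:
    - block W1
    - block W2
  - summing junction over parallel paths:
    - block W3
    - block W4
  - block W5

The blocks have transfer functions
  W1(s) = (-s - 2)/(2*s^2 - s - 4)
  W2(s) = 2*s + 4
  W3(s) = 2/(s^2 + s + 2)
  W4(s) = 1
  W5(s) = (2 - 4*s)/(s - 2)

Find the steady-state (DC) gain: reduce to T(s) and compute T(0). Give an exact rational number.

[1] sum the parallel branches W1, W2 -> (4*s^3 + 6*s^2 - 13*s - 18)/(2*s^2 - s - 4)
[2] combine W3, W4 in parallel -> (s^2 + s + 4)/(s^2 + s + 2)
[3] cascade (W1+W2), (W3+W4), W5 -> (-16*s^6 - 32*s^5 - 16*s^4 + 46*s^3 + 266*s^2 + 148*s - 144)/(2*s^5 - 3*s^4 - 3*s^3 - 4*s^2 + 4*s + 16)
Evaluating the step-3 result (the overall T(s)) at s = 0 gives T(0) = -144/16 = -9.

Answer: -9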